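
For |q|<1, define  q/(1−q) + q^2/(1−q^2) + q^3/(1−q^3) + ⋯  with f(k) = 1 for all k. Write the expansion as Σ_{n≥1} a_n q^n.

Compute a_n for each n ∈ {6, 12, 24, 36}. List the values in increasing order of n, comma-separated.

[q^6] f(1)=1,f(2)=1,f(3)=1,f(6)=1 ⇒ 4
d|12:{12,6,4,3,2,1}  Σf=1+1+1+1+1+1=6
n=24: 1·24 2·12 3·8 4·6 6·4 8·3 12·2 24·1  f→[1+1+1+1+1+1+1+1]=8
[q^36] f(1)=1,f(2)=1,f(3)=1,f(4)=1,f(6)=1,f(9)=1,f(12)=1,f(18)=1,f(36)=1 ⇒ 9

4, 6, 8, 9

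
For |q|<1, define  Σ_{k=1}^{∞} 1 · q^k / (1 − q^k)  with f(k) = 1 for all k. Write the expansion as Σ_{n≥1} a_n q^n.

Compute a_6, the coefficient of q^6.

a_6 = 4

q^6  k|6↦f(k): 6:1 3:1 2:1 1:1  a_6=4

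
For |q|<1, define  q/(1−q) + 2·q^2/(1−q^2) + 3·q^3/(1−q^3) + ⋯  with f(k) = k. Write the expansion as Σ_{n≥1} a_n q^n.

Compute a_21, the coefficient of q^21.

[q^21] f(21)=21,f(7)=7,f(3)=3,f(1)=1 ⇒ 32

a_21 = 32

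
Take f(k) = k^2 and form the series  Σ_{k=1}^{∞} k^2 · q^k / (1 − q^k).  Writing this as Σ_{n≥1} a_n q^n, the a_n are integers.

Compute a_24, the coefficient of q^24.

a_24 = 850

[q^24] f(24)=576,f(12)=144,f(8)=64,f(6)=36,f(4)=16,f(3)=9,f(2)=4,f(1)=1 ⇒ 850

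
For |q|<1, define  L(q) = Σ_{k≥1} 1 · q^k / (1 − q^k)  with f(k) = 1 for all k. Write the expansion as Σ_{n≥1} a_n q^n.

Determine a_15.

[q^15] f(1)=1,f(3)=1,f(5)=1,f(15)=1 ⇒ 4

a_15 = 4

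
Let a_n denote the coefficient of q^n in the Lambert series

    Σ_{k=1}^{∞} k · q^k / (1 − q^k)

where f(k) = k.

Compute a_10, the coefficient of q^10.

a_10 = 18

n=10: 1·10 2·5 5·2 10·1  f→[1+2+5+10]=18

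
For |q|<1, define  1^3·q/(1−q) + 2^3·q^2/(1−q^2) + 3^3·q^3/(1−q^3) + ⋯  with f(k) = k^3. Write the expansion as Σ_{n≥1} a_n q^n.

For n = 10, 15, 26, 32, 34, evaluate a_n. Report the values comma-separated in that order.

[q^10] f(10)=1000,f(5)=125,f(2)=8,f(1)=1 ⇒ 1134
[q^15] f(1)=1,f(3)=27,f(5)=125,f(15)=3375 ⇒ 3528
q^26  k|26↦f(k): 26:17576 13:2197 2:8 1:1  a_26=19782
d|32:{32,16,8,4,2,1}  Σf=32768+4096+512+64+8+1=37449
q^34  k|34↦f(k): 1:1 2:8 17:4913 34:39304  a_34=44226

1134, 3528, 19782, 37449, 44226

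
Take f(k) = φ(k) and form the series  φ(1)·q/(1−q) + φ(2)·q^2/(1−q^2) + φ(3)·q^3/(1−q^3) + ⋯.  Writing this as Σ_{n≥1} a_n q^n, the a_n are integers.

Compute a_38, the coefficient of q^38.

d|38:{1,2,19,38}  Σφ=1+1+18+18=38

a_38 = 38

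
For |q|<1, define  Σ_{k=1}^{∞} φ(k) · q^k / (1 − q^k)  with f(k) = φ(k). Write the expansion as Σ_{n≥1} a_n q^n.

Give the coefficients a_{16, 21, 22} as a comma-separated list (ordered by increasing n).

q^16  k|16↦φ(k): 16:8 8:4 4:2 2:1 1:1  a_16=16
n=21: 1·21 3·7 7·3 21·1  φ→[1+2+6+12]=21
q^22  k|22↦φ(k): 1:1 2:1 11:10 22:10  a_22=22

16, 21, 22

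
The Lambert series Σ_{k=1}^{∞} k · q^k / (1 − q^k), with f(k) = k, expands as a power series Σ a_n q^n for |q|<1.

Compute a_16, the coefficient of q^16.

q^16  k|16↦f(k): 16:16 8:8 4:4 2:2 1:1  a_16=31

a_16 = 31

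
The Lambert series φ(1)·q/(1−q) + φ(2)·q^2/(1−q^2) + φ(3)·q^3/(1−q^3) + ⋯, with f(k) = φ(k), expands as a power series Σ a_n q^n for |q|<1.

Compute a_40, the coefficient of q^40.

n=40: 1·40 2·20 4·10 5·8 8·5 10·4 20·2 40·1  φ→[1+1+2+4+4+4+8+16]=40

a_40 = 40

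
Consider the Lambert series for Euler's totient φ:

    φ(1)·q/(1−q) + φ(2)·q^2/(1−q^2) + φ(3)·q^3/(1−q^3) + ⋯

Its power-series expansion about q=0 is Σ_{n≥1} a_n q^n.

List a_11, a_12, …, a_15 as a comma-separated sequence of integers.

n=11: 11·1 1·11  φ→[10+1]=11
q^12  k|12↦φ(k): 12:4 6:2 4:2 3:2 2:1 1:1  a_12=12
[q^13] φ(1)=1,φ(13)=12 ⇒ 13
d|14:{1,2,7,14}  Σφ=1+1+6+6=14
n=15: 15·1 5·3 3·5 1·15  φ→[8+4+2+1]=15

11, 12, 13, 14, 15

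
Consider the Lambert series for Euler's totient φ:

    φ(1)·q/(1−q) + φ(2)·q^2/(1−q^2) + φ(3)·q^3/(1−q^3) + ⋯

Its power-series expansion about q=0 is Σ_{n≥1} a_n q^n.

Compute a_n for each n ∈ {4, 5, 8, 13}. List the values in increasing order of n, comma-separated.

[q^4] φ(4)=2,φ(2)=1,φ(1)=1 ⇒ 4
n=5: 5·1 1·5  φ→[4+1]=5
n=8: 1·8 2·4 4·2 8·1  φ→[1+1+2+4]=8
q^13  k|13↦φ(k): 1:1 13:12  a_13=13

4, 5, 8, 13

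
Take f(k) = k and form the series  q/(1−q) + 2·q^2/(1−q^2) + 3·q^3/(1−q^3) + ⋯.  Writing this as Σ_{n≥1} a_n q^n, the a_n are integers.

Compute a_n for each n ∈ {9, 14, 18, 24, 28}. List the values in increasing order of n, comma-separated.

d|9:{9,3,1}  Σf=9+3+1=13
q^14  k|14↦f(k): 14:14 7:7 2:2 1:1  a_14=24
[q^18] f(1)=1,f(2)=2,f(3)=3,f(6)=6,f(9)=9,f(18)=18 ⇒ 39
n=24: 24·1 12·2 8·3 6·4 4·6 3·8 2·12 1·24  f→[24+12+8+6+4+3+2+1]=60
d|28:{28,14,7,4,2,1}  Σf=28+14+7+4+2+1=56

13, 24, 39, 60, 56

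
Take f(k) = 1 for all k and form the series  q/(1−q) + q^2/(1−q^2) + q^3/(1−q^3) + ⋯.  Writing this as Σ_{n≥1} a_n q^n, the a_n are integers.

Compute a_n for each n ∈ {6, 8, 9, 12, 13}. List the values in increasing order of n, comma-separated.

4, 4, 3, 6, 2

d|6:{1,2,3,6}  Σf=1+1+1+1=4
n=8: 1·8 2·4 4·2 8·1  f→[1+1+1+1]=4
q^9  k|9↦f(k): 9:1 3:1 1:1  a_9=3
[q^12] f(1)=1,f(2)=1,f(3)=1,f(4)=1,f(6)=1,f(12)=1 ⇒ 6
q^13  k|13↦f(k): 1:1 13:1  a_13=2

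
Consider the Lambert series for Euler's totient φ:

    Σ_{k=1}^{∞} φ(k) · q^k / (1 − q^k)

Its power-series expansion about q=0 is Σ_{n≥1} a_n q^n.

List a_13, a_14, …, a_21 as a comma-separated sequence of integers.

[q^13] φ(13)=12,φ(1)=1 ⇒ 13
[q^14] φ(14)=6,φ(7)=6,φ(2)=1,φ(1)=1 ⇒ 14
d|15:{1,3,5,15}  Σφ=1+2+4+8=15
[q^16] φ(1)=1,φ(2)=1,φ(4)=2,φ(8)=4,φ(16)=8 ⇒ 16
n=17: 17·1 1·17  φ→[16+1]=17
[q^18] φ(18)=6,φ(9)=6,φ(6)=2,φ(3)=2,φ(2)=1,φ(1)=1 ⇒ 18
q^19  k|19↦φ(k): 19:18 1:1  a_19=19
q^20  k|20↦φ(k): 20:8 10:4 5:4 4:2 2:1 1:1  a_20=20
[q^21] φ(21)=12,φ(7)=6,φ(3)=2,φ(1)=1 ⇒ 21

13, 14, 15, 16, 17, 18, 19, 20, 21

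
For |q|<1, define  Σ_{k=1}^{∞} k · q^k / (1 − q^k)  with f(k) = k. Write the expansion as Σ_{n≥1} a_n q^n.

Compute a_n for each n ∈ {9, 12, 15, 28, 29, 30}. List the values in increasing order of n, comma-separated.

d|9:{9,3,1}  Σf=9+3+1=13
[q^12] f(12)=12,f(6)=6,f(4)=4,f(3)=3,f(2)=2,f(1)=1 ⇒ 28
d|15:{15,5,3,1}  Σf=15+5+3+1=24
[q^28] f(1)=1,f(2)=2,f(4)=4,f(7)=7,f(14)=14,f(28)=28 ⇒ 56
[q^29] f(29)=29,f(1)=1 ⇒ 30
q^30  k|30↦f(k): 30:30 15:15 10:10 6:6 5:5 3:3 2:2 1:1  a_30=72

13, 28, 24, 56, 30, 72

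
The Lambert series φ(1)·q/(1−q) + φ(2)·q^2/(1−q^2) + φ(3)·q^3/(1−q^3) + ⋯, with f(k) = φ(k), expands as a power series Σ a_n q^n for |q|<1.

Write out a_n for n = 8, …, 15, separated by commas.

n=8: 1·8 2·4 4·2 8·1  φ→[1+1+2+4]=8
n=9: 9·1 3·3 1·9  φ→[6+2+1]=9
d|10:{1,2,5,10}  Σφ=1+1+4+4=10
[q^11] φ(11)=10,φ(1)=1 ⇒ 11
n=12: 1·12 2·6 3·4 4·3 6·2 12·1  φ→[1+1+2+2+2+4]=12
d|13:{1,13}  Σφ=1+12=13
n=14: 14·1 7·2 2·7 1·14  φ→[6+6+1+1]=14
d|15:{15,5,3,1}  Σφ=8+4+2+1=15

8, 9, 10, 11, 12, 13, 14, 15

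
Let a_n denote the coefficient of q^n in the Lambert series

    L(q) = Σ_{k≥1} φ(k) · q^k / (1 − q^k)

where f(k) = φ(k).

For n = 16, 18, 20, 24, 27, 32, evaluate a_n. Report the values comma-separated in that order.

d|16:{1,2,4,8,16}  Σφ=1+1+2+4+8=16
n=18: 1·18 2·9 3·6 6·3 9·2 18·1  φ→[1+1+2+2+6+6]=18
[q^20] φ(1)=1,φ(2)=1,φ(4)=2,φ(5)=4,φ(10)=4,φ(20)=8 ⇒ 20
[q^24] φ(24)=8,φ(12)=4,φ(8)=4,φ(6)=2,φ(4)=2,φ(3)=2,φ(2)=1,φ(1)=1 ⇒ 24
[q^27] φ(27)=18,φ(9)=6,φ(3)=2,φ(1)=1 ⇒ 27
n=32: 1·32 2·16 4·8 8·4 16·2 32·1  φ→[1+1+2+4+8+16]=32

16, 18, 20, 24, 27, 32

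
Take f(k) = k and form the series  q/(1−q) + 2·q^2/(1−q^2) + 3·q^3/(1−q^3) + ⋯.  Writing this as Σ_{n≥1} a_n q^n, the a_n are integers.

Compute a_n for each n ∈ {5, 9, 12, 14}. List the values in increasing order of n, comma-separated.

6, 13, 28, 24

d|5:{1,5}  Σf=1+5=6
[q^9] f(9)=9,f(3)=3,f(1)=1 ⇒ 13
q^12  k|12↦f(k): 1:1 2:2 3:3 4:4 6:6 12:12  a_12=28
q^14  k|14↦f(k): 14:14 7:7 2:2 1:1  a_14=24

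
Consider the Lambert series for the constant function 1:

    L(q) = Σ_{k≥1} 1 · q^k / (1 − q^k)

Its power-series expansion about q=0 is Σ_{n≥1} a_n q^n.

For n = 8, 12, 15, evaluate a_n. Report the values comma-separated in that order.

d|8:{1,2,4,8}  Σf=1+1+1+1=4
d|12:{12,6,4,3,2,1}  Σf=1+1+1+1+1+1=6
n=15: 1·15 3·5 5·3 15·1  f→[1+1+1+1]=4

4, 6, 4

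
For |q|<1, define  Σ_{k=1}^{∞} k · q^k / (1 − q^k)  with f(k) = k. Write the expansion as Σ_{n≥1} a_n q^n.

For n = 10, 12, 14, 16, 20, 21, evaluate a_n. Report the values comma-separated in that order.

q^10  k|10↦f(k): 1:1 2:2 5:5 10:10  a_10=18
d|12:{12,6,4,3,2,1}  Σf=12+6+4+3+2+1=28
q^14  k|14↦f(k): 14:14 7:7 2:2 1:1  a_14=24
n=16: 16·1 8·2 4·4 2·8 1·16  f→[16+8+4+2+1]=31
[q^20] f(20)=20,f(10)=10,f(5)=5,f(4)=4,f(2)=2,f(1)=1 ⇒ 42
q^21  k|21↦f(k): 21:21 7:7 3:3 1:1  a_21=32

18, 28, 24, 31, 42, 32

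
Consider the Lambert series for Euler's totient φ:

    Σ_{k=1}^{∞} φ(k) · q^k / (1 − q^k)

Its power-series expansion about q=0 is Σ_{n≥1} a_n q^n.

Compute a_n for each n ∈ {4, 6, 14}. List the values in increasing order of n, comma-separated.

[q^4] φ(1)=1,φ(2)=1,φ(4)=2 ⇒ 4
[q^6] φ(6)=2,φ(3)=2,φ(2)=1,φ(1)=1 ⇒ 6
q^14  k|14↦φ(k): 14:6 7:6 2:1 1:1  a_14=14

4, 6, 14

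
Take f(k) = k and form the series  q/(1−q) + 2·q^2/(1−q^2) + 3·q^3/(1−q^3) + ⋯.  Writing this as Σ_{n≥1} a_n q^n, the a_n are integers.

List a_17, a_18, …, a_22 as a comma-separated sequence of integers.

d|17:{17,1}  Σf=17+1=18
n=18: 18·1 9·2 6·3 3·6 2·9 1·18  f→[18+9+6+3+2+1]=39
[q^19] f(19)=19,f(1)=1 ⇒ 20
d|20:{1,2,4,5,10,20}  Σf=1+2+4+5+10+20=42
n=21: 1·21 3·7 7·3 21·1  f→[1+3+7+21]=32
d|22:{1,2,11,22}  Σf=1+2+11+22=36

18, 39, 20, 42, 32, 36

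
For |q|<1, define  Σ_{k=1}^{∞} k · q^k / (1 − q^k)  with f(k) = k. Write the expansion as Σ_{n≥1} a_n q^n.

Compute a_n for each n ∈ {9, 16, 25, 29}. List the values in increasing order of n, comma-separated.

d|9:{9,3,1}  Σf=9+3+1=13
n=16: 1·16 2·8 4·4 8·2 16·1  f→[1+2+4+8+16]=31
n=25: 25·1 5·5 1·25  f→[25+5+1]=31
[q^29] f(1)=1,f(29)=29 ⇒ 30

13, 31, 31, 30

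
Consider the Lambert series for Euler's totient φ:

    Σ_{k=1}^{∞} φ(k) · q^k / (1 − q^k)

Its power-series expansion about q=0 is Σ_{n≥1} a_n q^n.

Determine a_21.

[q^21] φ(21)=12,φ(7)=6,φ(3)=2,φ(1)=1 ⇒ 21

a_21 = 21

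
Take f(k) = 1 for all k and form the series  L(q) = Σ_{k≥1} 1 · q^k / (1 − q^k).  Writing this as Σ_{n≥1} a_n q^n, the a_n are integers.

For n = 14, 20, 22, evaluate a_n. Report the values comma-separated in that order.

4, 6, 4

n=14: 14·1 7·2 2·7 1·14  f→[1+1+1+1]=4
q^20  k|20↦f(k): 20:1 10:1 5:1 4:1 2:1 1:1  a_20=6
d|22:{1,2,11,22}  Σf=1+1+1+1=4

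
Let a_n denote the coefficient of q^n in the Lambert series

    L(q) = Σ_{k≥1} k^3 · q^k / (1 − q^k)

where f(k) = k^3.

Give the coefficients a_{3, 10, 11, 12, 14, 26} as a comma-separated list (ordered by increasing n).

n=3: 3·1 1·3  f→[27+1]=28
d|10:{1,2,5,10}  Σf=1+8+125+1000=1134
q^11  k|11↦f(k): 1:1 11:1331  a_11=1332
n=12: 1·12 2·6 3·4 4·3 6·2 12·1  f→[1+8+27+64+216+1728]=2044
n=14: 14·1 7·2 2·7 1·14  f→[2744+343+8+1]=3096
n=26: 26·1 13·2 2·13 1·26  f→[17576+2197+8+1]=19782

28, 1134, 1332, 2044, 3096, 19782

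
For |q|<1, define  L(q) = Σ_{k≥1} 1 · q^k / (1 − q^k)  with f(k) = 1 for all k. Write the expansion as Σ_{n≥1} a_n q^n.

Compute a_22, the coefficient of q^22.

q^22  k|22↦f(k): 1:1 2:1 11:1 22:1  a_22=4

a_22 = 4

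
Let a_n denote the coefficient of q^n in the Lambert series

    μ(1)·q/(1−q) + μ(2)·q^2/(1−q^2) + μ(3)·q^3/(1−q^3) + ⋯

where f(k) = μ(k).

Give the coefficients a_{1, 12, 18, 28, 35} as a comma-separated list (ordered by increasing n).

1, 0, 0, 0, 0

[q^1] μ(1)=1 ⇒ 1
[q^12] μ(1)=1,μ(2)=-1,μ(3)=-1,μ(4)=0,μ(6)=1,μ(12)=0 ⇒ 0
q^18  k|18↦μ(k): 1:1 2:-1 3:-1 6:1 9:0 18:0  a_18=0
n=28: 28·1 14·2 7·4 4·7 2·14 1·28  μ→[0+1+(-1)+0+(-1)+1]=0
n=35: 1·35 5·7 7·5 35·1  μ→[1+(-1)+(-1)+1]=0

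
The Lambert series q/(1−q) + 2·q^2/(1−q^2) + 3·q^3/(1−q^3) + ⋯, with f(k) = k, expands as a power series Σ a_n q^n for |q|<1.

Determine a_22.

a_22 = 36

d|22:{1,2,11,22}  Σf=1+2+11+22=36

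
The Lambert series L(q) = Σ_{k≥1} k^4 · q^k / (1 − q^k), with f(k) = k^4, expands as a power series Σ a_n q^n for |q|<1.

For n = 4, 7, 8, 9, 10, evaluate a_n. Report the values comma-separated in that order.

n=4: 1·4 2·2 4·1  f→[1+16+256]=273
q^7  k|7↦f(k): 1:1 7:2401  a_7=2402
d|8:{8,4,2,1}  Σf=4096+256+16+1=4369
q^9  k|9↦f(k): 1:1 3:81 9:6561  a_9=6643
q^10  k|10↦f(k): 10:10000 5:625 2:16 1:1  a_10=10642

273, 2402, 4369, 6643, 10642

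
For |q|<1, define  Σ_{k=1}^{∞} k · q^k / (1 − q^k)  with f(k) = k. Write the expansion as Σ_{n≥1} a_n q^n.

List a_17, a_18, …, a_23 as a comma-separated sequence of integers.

18, 39, 20, 42, 32, 36, 24

d|17:{1,17}  Σf=1+17=18
[q^18] f(1)=1,f(2)=2,f(3)=3,f(6)=6,f(9)=9,f(18)=18 ⇒ 39
[q^19] f(19)=19,f(1)=1 ⇒ 20
n=20: 1·20 2·10 4·5 5·4 10·2 20·1  f→[1+2+4+5+10+20]=42
n=21: 21·1 7·3 3·7 1·21  f→[21+7+3+1]=32
d|22:{22,11,2,1}  Σf=22+11+2+1=36
q^23  k|23↦f(k): 1:1 23:23  a_23=24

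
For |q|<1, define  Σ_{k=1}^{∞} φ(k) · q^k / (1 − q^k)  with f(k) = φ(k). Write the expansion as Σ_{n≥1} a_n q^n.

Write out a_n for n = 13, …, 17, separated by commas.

[q^13] φ(13)=12,φ(1)=1 ⇒ 13
d|14:{1,2,7,14}  Σφ=1+1+6+6=14
n=15: 1·15 3·5 5·3 15·1  φ→[1+2+4+8]=15
[q^16] φ(16)=8,φ(8)=4,φ(4)=2,φ(2)=1,φ(1)=1 ⇒ 16
d|17:{1,17}  Σφ=1+16=17

13, 14, 15, 16, 17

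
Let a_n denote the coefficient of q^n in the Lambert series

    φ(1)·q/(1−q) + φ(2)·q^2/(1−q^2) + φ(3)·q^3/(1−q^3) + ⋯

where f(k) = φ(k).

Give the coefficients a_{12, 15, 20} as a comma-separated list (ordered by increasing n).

[q^12] φ(12)=4,φ(6)=2,φ(4)=2,φ(3)=2,φ(2)=1,φ(1)=1 ⇒ 12
d|15:{1,3,5,15}  Σφ=1+2+4+8=15
q^20  k|20↦φ(k): 1:1 2:1 4:2 5:4 10:4 20:8  a_20=20

12, 15, 20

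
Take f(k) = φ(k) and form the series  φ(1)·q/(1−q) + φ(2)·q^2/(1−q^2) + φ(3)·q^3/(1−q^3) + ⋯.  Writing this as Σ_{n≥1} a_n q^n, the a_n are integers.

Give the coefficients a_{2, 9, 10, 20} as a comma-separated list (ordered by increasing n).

d|2:{2,1}  Σφ=1+1=2
q^9  k|9↦φ(k): 1:1 3:2 9:6  a_9=9
n=10: 10·1 5·2 2·5 1·10  φ→[4+4+1+1]=10
n=20: 1·20 2·10 4·5 5·4 10·2 20·1  φ→[1+1+2+4+4+8]=20

2, 9, 10, 20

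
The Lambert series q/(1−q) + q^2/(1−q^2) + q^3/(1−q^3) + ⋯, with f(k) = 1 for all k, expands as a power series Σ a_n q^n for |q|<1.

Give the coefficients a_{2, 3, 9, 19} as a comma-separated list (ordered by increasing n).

2, 2, 3, 2

d|2:{1,2}  Σf=1+1=2
q^3  k|3↦f(k): 3:1 1:1  a_3=2
n=9: 1·9 3·3 9·1  f→[1+1+1]=3
d|19:{1,19}  Σf=1+1=2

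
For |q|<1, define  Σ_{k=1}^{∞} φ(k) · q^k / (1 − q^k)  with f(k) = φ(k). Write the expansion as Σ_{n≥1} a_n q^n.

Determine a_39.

q^39  k|39↦φ(k): 39:24 13:12 3:2 1:1  a_39=39

a_39 = 39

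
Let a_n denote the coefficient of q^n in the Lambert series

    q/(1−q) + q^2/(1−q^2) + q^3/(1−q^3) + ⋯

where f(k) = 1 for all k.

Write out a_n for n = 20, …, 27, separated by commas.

6, 4, 4, 2, 8, 3, 4, 4

d|20:{1,2,4,5,10,20}  Σf=1+1+1+1+1+1=6
n=21: 21·1 7·3 3·7 1·21  f→[1+1+1+1]=4
[q^22] f(22)=1,f(11)=1,f(2)=1,f(1)=1 ⇒ 4
d|23:{1,23}  Σf=1+1=2
[q^24] f(1)=1,f(2)=1,f(3)=1,f(4)=1,f(6)=1,f(8)=1,f(12)=1,f(24)=1 ⇒ 8
[q^25] f(25)=1,f(5)=1,f(1)=1 ⇒ 3
[q^26] f(1)=1,f(2)=1,f(13)=1,f(26)=1 ⇒ 4
q^27  k|27↦f(k): 27:1 9:1 3:1 1:1  a_27=4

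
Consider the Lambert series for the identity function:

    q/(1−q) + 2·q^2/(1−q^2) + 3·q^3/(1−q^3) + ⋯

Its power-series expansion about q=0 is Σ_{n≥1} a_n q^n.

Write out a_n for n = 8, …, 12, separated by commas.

n=8: 8·1 4·2 2·4 1·8  f→[8+4+2+1]=15
n=9: 1·9 3·3 9·1  f→[1+3+9]=13
q^10  k|10↦f(k): 1:1 2:2 5:5 10:10  a_10=18
[q^11] f(1)=1,f(11)=11 ⇒ 12
n=12: 12·1 6·2 4·3 3·4 2·6 1·12  f→[12+6+4+3+2+1]=28

15, 13, 18, 12, 28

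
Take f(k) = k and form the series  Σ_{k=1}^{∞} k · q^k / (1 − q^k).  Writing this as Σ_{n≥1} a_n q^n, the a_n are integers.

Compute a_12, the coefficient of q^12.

d|12:{12,6,4,3,2,1}  Σf=12+6+4+3+2+1=28

a_12 = 28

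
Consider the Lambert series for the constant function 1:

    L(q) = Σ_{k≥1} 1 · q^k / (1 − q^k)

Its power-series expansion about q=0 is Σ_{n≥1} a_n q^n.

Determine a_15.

a_15 = 4

[q^15] f(15)=1,f(5)=1,f(3)=1,f(1)=1 ⇒ 4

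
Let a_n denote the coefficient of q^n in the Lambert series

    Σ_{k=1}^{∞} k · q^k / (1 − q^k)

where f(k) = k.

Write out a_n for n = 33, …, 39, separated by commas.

48, 54, 48, 91, 38, 60, 56

n=33: 1·33 3·11 11·3 33·1  f→[1+3+11+33]=48
d|34:{1,2,17,34}  Σf=1+2+17+34=54
q^35  k|35↦f(k): 1:1 5:5 7:7 35:35  a_35=48
q^36  k|36↦f(k): 36:36 18:18 12:12 9:9 6:6 4:4 3:3 2:2 1:1  a_36=91
d|37:{1,37}  Σf=1+37=38
q^38  k|38↦f(k): 38:38 19:19 2:2 1:1  a_38=60
d|39:{1,3,13,39}  Σf=1+3+13+39=56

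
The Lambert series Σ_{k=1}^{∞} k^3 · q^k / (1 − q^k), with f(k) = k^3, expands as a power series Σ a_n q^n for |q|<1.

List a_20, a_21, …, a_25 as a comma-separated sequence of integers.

[q^20] f(20)=8000,f(10)=1000,f(5)=125,f(4)=64,f(2)=8,f(1)=1 ⇒ 9198
[q^21] f(21)=9261,f(7)=343,f(3)=27,f(1)=1 ⇒ 9632
d|22:{1,2,11,22}  Σf=1+8+1331+10648=11988
n=23: 1·23 23·1  f→[1+12167]=12168
[q^24] f(1)=1,f(2)=8,f(3)=27,f(4)=64,f(6)=216,f(8)=512,f(12)=1728,f(24)=13824 ⇒ 16380
[q^25] f(25)=15625,f(5)=125,f(1)=1 ⇒ 15751

9198, 9632, 11988, 12168, 16380, 15751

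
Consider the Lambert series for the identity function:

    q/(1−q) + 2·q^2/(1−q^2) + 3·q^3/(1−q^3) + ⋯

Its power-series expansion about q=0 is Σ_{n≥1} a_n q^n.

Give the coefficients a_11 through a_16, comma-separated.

12, 28, 14, 24, 24, 31

n=11: 1·11 11·1  f→[1+11]=12
n=12: 1·12 2·6 3·4 4·3 6·2 12·1  f→[1+2+3+4+6+12]=28
q^13  k|13↦f(k): 13:13 1:1  a_13=14
[q^14] f(1)=1,f(2)=2,f(7)=7,f(14)=14 ⇒ 24
q^15  k|15↦f(k): 15:15 5:5 3:3 1:1  a_15=24
n=16: 1·16 2·8 4·4 8·2 16·1  f→[1+2+4+8+16]=31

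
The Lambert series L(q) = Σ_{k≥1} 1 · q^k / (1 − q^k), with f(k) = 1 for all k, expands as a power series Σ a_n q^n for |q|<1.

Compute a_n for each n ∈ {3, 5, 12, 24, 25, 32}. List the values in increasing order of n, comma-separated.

2, 2, 6, 8, 3, 6

d|3:{1,3}  Σf=1+1=2
q^5  k|5↦f(k): 5:1 1:1  a_5=2
n=12: 12·1 6·2 4·3 3·4 2·6 1·12  f→[1+1+1+1+1+1]=6
q^24  k|24↦f(k): 24:1 12:1 8:1 6:1 4:1 3:1 2:1 1:1  a_24=8
d|25:{1,5,25}  Σf=1+1+1=3
d|32:{1,2,4,8,16,32}  Σf=1+1+1+1+1+1=6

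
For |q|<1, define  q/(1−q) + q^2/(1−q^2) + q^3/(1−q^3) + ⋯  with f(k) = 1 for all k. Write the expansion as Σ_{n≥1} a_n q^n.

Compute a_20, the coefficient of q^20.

a_20 = 6

n=20: 1·20 2·10 4·5 5·4 10·2 20·1  f→[1+1+1+1+1+1]=6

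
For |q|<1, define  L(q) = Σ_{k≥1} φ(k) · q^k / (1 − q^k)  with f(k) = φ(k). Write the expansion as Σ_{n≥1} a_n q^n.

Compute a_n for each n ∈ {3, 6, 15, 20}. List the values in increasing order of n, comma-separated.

[q^3] φ(1)=1,φ(3)=2 ⇒ 3
d|6:{1,2,3,6}  Σφ=1+1+2+2=6
d|15:{1,3,5,15}  Σφ=1+2+4+8=15
n=20: 20·1 10·2 5·4 4·5 2·10 1·20  φ→[8+4+4+2+1+1]=20

3, 6, 15, 20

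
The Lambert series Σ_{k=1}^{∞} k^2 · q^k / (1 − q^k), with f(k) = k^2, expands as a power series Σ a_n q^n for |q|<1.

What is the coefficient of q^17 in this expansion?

q^17  k|17↦f(k): 1:1 17:289  a_17=290

a_17 = 290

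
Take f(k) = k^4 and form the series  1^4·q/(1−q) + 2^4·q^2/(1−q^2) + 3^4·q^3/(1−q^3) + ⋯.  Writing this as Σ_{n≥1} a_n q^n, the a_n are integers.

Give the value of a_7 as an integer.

[q^7] f(1)=1,f(7)=2401 ⇒ 2402

a_7 = 2402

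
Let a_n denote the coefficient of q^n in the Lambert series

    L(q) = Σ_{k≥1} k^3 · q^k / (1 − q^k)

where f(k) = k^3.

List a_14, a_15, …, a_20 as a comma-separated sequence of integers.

d|14:{1,2,7,14}  Σf=1+8+343+2744=3096
n=15: 15·1 5·3 3·5 1·15  f→[3375+125+27+1]=3528
[q^16] f(16)=4096,f(8)=512,f(4)=64,f(2)=8,f(1)=1 ⇒ 4681
n=17: 17·1 1·17  f→[4913+1]=4914
d|18:{18,9,6,3,2,1}  Σf=5832+729+216+27+8+1=6813
n=19: 19·1 1·19  f→[6859+1]=6860
[q^20] f(20)=8000,f(10)=1000,f(5)=125,f(4)=64,f(2)=8,f(1)=1 ⇒ 9198

3096, 3528, 4681, 4914, 6813, 6860, 9198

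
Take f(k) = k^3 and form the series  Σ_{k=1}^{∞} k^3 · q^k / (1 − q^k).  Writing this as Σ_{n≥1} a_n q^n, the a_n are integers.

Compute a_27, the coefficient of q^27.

q^27  k|27↦f(k): 27:19683 9:729 3:27 1:1  a_27=20440

a_27 = 20440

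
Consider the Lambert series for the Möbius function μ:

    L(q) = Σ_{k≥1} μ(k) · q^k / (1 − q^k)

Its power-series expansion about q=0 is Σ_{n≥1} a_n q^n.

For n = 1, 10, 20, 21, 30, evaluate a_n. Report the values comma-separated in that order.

1, 0, 0, 0, 0

n=1: 1·1  μ→[1]=1
n=10: 1·10 2·5 5·2 10·1  μ→[1+(-1)+(-1)+1]=0
[q^20] μ(1)=1,μ(2)=-1,μ(4)=0,μ(5)=-1,μ(10)=1,μ(20)=0 ⇒ 0
d|21:{1,3,7,21}  Σμ=1+(-1)+(-1)+1=0
n=30: 1·30 2·15 3·10 5·6 6·5 10·3 15·2 30·1  μ→[1+(-1)+(-1)+(-1)+1+1+1+(-1)]=0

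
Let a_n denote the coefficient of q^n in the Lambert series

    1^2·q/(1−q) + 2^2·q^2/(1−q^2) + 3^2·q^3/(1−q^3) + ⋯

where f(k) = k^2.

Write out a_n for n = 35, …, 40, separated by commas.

n=35: 35·1 7·5 5·7 1·35  f→[1225+49+25+1]=1300
n=36: 36·1 18·2 12·3 9·4 6·6 4·9 3·12 2·18 1·36  f→[1296+324+144+81+36+16+9+4+1]=1911
n=37: 1·37 37·1  f→[1+1369]=1370
d|38:{38,19,2,1}  Σf=1444+361+4+1=1810
q^39  k|39↦f(k): 1:1 3:9 13:169 39:1521  a_39=1700
[q^40] f(40)=1600,f(20)=400,f(10)=100,f(8)=64,f(5)=25,f(4)=16,f(2)=4,f(1)=1 ⇒ 2210

1300, 1911, 1370, 1810, 1700, 2210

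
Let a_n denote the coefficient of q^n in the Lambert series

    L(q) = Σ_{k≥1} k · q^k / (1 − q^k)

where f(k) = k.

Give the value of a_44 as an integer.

q^44  k|44↦f(k): 44:44 22:22 11:11 4:4 2:2 1:1  a_44=84

a_44 = 84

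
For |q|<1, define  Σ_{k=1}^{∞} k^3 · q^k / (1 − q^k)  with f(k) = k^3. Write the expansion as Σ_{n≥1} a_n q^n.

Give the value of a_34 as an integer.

a_34 = 44226

[q^34] f(1)=1,f(2)=8,f(17)=4913,f(34)=39304 ⇒ 44226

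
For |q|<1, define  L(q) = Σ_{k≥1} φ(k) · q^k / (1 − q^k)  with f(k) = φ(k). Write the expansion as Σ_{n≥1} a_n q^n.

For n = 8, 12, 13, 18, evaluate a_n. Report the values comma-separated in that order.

[q^8] φ(1)=1,φ(2)=1,φ(4)=2,φ(8)=4 ⇒ 8
q^12  k|12↦φ(k): 1:1 2:1 3:2 4:2 6:2 12:4  a_12=12
d|13:{13,1}  Σφ=12+1=13
[q^18] φ(18)=6,φ(9)=6,φ(6)=2,φ(3)=2,φ(2)=1,φ(1)=1 ⇒ 18

8, 12, 13, 18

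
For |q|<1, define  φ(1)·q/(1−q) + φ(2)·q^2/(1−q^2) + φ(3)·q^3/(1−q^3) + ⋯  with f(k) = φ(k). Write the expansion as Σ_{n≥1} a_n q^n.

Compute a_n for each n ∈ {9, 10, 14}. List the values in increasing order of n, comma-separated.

[q^9] φ(9)=6,φ(3)=2,φ(1)=1 ⇒ 9
[q^10] φ(10)=4,φ(5)=4,φ(2)=1,φ(1)=1 ⇒ 10
d|14:{14,7,2,1}  Σφ=6+6+1+1=14

9, 10, 14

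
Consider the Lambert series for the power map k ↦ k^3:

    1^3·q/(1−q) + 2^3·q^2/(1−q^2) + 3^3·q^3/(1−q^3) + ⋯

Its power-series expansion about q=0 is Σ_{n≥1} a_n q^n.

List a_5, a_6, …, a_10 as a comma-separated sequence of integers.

126, 252, 344, 585, 757, 1134

n=5: 5·1 1·5  f→[125+1]=126
d|6:{6,3,2,1}  Σf=216+27+8+1=252
n=7: 7·1 1·7  f→[343+1]=344
d|8:{8,4,2,1}  Σf=512+64+8+1=585
n=9: 9·1 3·3 1·9  f→[729+27+1]=757
n=10: 1·10 2·5 5·2 10·1  f→[1+8+125+1000]=1134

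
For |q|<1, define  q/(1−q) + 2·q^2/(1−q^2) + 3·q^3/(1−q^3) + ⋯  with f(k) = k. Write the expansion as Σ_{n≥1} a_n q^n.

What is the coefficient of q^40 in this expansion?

d|40:{40,20,10,8,5,4,2,1}  Σf=40+20+10+8+5+4+2+1=90

a_40 = 90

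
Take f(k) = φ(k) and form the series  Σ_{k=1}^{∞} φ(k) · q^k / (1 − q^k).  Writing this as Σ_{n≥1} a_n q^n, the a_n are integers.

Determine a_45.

q^45  k|45↦φ(k): 45:24 15:8 9:6 5:4 3:2 1:1  a_45=45

a_45 = 45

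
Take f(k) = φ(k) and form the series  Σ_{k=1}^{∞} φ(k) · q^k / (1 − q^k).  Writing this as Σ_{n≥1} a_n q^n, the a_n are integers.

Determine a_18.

[q^18] φ(18)=6,φ(9)=6,φ(6)=2,φ(3)=2,φ(2)=1,φ(1)=1 ⇒ 18

a_18 = 18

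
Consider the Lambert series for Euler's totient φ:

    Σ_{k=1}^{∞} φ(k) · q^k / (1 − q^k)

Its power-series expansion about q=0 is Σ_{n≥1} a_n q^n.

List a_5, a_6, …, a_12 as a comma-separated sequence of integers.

[q^5] φ(5)=4,φ(1)=1 ⇒ 5
q^6  k|6↦φ(k): 6:2 3:2 2:1 1:1  a_6=6
n=7: 1·7 7·1  φ→[1+6]=7
q^8  k|8↦φ(k): 1:1 2:1 4:2 8:4  a_8=8
[q^9] φ(1)=1,φ(3)=2,φ(9)=6 ⇒ 9
d|10:{10,5,2,1}  Σφ=4+4+1+1=10
d|11:{1,11}  Σφ=1+10=11
q^12  k|12↦φ(k): 1:1 2:1 3:2 4:2 6:2 12:4  a_12=12

5, 6, 7, 8, 9, 10, 11, 12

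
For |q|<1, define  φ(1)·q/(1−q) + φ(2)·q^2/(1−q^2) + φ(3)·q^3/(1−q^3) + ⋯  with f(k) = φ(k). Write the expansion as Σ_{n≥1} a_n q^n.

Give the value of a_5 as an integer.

[q^5] φ(1)=1,φ(5)=4 ⇒ 5

a_5 = 5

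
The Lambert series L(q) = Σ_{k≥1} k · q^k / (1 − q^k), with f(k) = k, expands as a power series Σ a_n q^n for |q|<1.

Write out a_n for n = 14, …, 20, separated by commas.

24, 24, 31, 18, 39, 20, 42

n=14: 14·1 7·2 2·7 1·14  f→[14+7+2+1]=24
n=15: 1·15 3·5 5·3 15·1  f→[1+3+5+15]=24
q^16  k|16↦f(k): 1:1 2:2 4:4 8:8 16:16  a_16=31
q^17  k|17↦f(k): 1:1 17:17  a_17=18
[q^18] f(18)=18,f(9)=9,f(6)=6,f(3)=3,f(2)=2,f(1)=1 ⇒ 39
[q^19] f(1)=1,f(19)=19 ⇒ 20
d|20:{20,10,5,4,2,1}  Σf=20+10+5+4+2+1=42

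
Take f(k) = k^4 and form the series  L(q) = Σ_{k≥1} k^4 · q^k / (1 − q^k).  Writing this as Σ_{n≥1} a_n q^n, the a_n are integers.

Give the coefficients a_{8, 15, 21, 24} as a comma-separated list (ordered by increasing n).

q^8  k|8↦f(k): 1:1 2:16 4:256 8:4096  a_8=4369
n=15: 15·1 5·3 3·5 1·15  f→[50625+625+81+1]=51332
[q^21] f(21)=194481,f(7)=2401,f(3)=81,f(1)=1 ⇒ 196964
n=24: 24·1 12·2 8·3 6·4 4·6 3·8 2·12 1·24  f→[331776+20736+4096+1296+256+81+16+1]=358258

4369, 51332, 196964, 358258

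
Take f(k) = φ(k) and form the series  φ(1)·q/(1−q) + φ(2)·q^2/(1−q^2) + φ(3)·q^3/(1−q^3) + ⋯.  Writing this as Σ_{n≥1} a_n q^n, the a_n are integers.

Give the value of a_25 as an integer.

q^25  k|25↦φ(k): 25:20 5:4 1:1  a_25=25

a_25 = 25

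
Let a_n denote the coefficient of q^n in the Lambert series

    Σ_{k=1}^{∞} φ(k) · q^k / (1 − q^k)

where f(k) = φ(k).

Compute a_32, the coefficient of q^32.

d|32:{1,2,4,8,16,32}  Σφ=1+1+2+4+8+16=32

a_32 = 32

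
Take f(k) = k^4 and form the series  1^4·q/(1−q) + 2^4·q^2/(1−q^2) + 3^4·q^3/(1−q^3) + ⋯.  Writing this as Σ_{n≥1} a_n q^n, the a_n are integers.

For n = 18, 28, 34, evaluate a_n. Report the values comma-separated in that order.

112931, 655746, 1419874

q^18  k|18↦f(k): 1:1 2:16 3:81 6:1296 9:6561 18:104976  a_18=112931
[q^28] f(1)=1,f(2)=16,f(4)=256,f(7)=2401,f(14)=38416,f(28)=614656 ⇒ 655746
n=34: 1·34 2·17 17·2 34·1  f→[1+16+83521+1336336]=1419874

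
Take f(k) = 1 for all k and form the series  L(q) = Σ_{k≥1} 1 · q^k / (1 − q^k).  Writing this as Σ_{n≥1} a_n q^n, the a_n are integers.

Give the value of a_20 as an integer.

a_20 = 6

n=20: 1·20 2·10 4·5 5·4 10·2 20·1  f→[1+1+1+1+1+1]=6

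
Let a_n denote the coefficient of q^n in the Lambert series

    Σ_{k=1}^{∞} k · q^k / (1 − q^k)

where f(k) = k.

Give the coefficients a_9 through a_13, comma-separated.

q^9  k|9↦f(k): 1:1 3:3 9:9  a_9=13
d|10:{10,5,2,1}  Σf=10+5+2+1=18
q^11  k|11↦f(k): 11:11 1:1  a_11=12
q^12  k|12↦f(k): 1:1 2:2 3:3 4:4 6:6 12:12  a_12=28
q^13  k|13↦f(k): 1:1 13:13  a_13=14

13, 18, 12, 28, 14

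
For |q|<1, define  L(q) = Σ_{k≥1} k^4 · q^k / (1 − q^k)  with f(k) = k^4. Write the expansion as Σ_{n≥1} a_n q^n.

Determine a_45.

a_45 = 4158518

[q^45] f(1)=1,f(3)=81,f(5)=625,f(9)=6561,f(15)=50625,f(45)=4100625 ⇒ 4158518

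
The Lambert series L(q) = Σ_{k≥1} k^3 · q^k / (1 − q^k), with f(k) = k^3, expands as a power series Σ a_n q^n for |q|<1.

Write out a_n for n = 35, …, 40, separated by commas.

43344, 55261, 50654, 61740, 61544, 73710

q^35  k|35↦f(k): 35:42875 7:343 5:125 1:1  a_35=43344
[q^36] f(1)=1,f(2)=8,f(3)=27,f(4)=64,f(6)=216,f(9)=729,f(12)=1728,f(18)=5832,f(36)=46656 ⇒ 55261
n=37: 37·1 1·37  f→[50653+1]=50654
d|38:{38,19,2,1}  Σf=54872+6859+8+1=61740
[q^39] f(1)=1,f(3)=27,f(13)=2197,f(39)=59319 ⇒ 61544
[q^40] f(40)=64000,f(20)=8000,f(10)=1000,f(8)=512,f(5)=125,f(4)=64,f(2)=8,f(1)=1 ⇒ 73710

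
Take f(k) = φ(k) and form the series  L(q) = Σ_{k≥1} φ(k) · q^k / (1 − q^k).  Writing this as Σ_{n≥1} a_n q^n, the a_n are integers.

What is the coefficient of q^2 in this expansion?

n=2: 2·1 1·2  φ→[1+1]=2

a_2 = 2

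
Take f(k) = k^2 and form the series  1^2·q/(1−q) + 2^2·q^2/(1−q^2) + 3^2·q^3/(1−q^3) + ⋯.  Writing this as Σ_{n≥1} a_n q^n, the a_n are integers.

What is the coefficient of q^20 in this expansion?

a_20 = 546

[q^20] f(1)=1,f(2)=4,f(4)=16,f(5)=25,f(10)=100,f(20)=400 ⇒ 546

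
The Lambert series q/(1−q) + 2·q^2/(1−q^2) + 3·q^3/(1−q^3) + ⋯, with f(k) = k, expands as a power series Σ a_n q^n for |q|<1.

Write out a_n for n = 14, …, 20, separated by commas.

n=14: 14·1 7·2 2·7 1·14  f→[14+7+2+1]=24
[q^15] f(15)=15,f(5)=5,f(3)=3,f(1)=1 ⇒ 24
[q^16] f(1)=1,f(2)=2,f(4)=4,f(8)=8,f(16)=16 ⇒ 31
d|17:{17,1}  Σf=17+1=18
n=18: 18·1 9·2 6·3 3·6 2·9 1·18  f→[18+9+6+3+2+1]=39
[q^19] f(19)=19,f(1)=1 ⇒ 20
q^20  k|20↦f(k): 20:20 10:10 5:5 4:4 2:2 1:1  a_20=42

24, 24, 31, 18, 39, 20, 42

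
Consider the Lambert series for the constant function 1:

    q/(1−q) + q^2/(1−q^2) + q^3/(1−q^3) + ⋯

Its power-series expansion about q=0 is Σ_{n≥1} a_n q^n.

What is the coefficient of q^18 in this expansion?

[q^18] f(18)=1,f(9)=1,f(6)=1,f(3)=1,f(2)=1,f(1)=1 ⇒ 6

a_18 = 6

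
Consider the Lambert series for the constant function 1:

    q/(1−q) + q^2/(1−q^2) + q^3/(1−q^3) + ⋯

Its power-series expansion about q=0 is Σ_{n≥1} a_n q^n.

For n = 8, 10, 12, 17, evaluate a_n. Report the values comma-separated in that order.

4, 4, 6, 2

d|8:{1,2,4,8}  Σf=1+1+1+1=4
n=10: 1·10 2·5 5·2 10·1  f→[1+1+1+1]=4
d|12:{1,2,3,4,6,12}  Σf=1+1+1+1+1+1=6
q^17  k|17↦f(k): 1:1 17:1  a_17=2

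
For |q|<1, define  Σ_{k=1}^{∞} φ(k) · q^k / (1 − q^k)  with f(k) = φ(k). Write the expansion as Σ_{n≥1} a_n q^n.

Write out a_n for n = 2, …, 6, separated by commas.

n=2: 2·1 1·2  φ→[1+1]=2
n=3: 1·3 3·1  φ→[1+2]=3
[q^4] φ(4)=2,φ(2)=1,φ(1)=1 ⇒ 4
[q^5] φ(5)=4,φ(1)=1 ⇒ 5
d|6:{1,2,3,6}  Σφ=1+1+2+2=6

2, 3, 4, 5, 6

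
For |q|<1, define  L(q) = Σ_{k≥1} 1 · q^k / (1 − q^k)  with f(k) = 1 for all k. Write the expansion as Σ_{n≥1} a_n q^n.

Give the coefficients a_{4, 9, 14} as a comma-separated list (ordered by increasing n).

q^4  k|4↦f(k): 4:1 2:1 1:1  a_4=3
n=9: 9·1 3·3 1·9  f→[1+1+1]=3
d|14:{1,2,7,14}  Σf=1+1+1+1=4

3, 3, 4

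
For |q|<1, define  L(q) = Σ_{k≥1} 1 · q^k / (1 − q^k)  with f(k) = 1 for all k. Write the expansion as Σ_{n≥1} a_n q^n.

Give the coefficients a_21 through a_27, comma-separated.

4, 4, 2, 8, 3, 4, 4

[q^21] f(21)=1,f(7)=1,f(3)=1,f(1)=1 ⇒ 4
[q^22] f(22)=1,f(11)=1,f(2)=1,f(1)=1 ⇒ 4
q^23  k|23↦f(k): 23:1 1:1  a_23=2
n=24: 24·1 12·2 8·3 6·4 4·6 3·8 2·12 1·24  f→[1+1+1+1+1+1+1+1]=8
[q^25] f(25)=1,f(5)=1,f(1)=1 ⇒ 3
[q^26] f(1)=1,f(2)=1,f(13)=1,f(26)=1 ⇒ 4
n=27: 1·27 3·9 9·3 27·1  f→[1+1+1+1]=4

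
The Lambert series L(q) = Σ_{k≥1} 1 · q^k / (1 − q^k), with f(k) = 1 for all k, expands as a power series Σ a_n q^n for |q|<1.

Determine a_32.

[q^32] f(32)=1,f(16)=1,f(8)=1,f(4)=1,f(2)=1,f(1)=1 ⇒ 6

a_32 = 6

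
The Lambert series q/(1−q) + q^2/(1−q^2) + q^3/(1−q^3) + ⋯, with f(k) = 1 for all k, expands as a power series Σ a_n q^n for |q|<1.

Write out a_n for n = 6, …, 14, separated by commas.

4, 2, 4, 3, 4, 2, 6, 2, 4

q^6  k|6↦f(k): 1:1 2:1 3:1 6:1  a_6=4
n=7: 1·7 7·1  f→[1+1]=2
q^8  k|8↦f(k): 1:1 2:1 4:1 8:1  a_8=4
[q^9] f(1)=1,f(3)=1,f(9)=1 ⇒ 3
[q^10] f(10)=1,f(5)=1,f(2)=1,f(1)=1 ⇒ 4
q^11  k|11↦f(k): 1:1 11:1  a_11=2
[q^12] f(1)=1,f(2)=1,f(3)=1,f(4)=1,f(6)=1,f(12)=1 ⇒ 6
d|13:{1,13}  Σf=1+1=2
n=14: 1·14 2·7 7·2 14·1  f→[1+1+1+1]=4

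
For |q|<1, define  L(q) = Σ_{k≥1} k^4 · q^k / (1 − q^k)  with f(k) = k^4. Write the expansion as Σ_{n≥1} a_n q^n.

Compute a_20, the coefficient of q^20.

d|20:{1,2,4,5,10,20}  Σf=1+16+256+625+10000+160000=170898

a_20 = 170898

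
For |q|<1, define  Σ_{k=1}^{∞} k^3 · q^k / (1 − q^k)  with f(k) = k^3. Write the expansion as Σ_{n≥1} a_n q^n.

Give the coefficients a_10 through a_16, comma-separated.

q^10  k|10↦f(k): 1:1 2:8 5:125 10:1000  a_10=1134
d|11:{11,1}  Σf=1331+1=1332
[q^12] f(1)=1,f(2)=8,f(3)=27,f(4)=64,f(6)=216,f(12)=1728 ⇒ 2044
d|13:{1,13}  Σf=1+2197=2198
q^14  k|14↦f(k): 14:2744 7:343 2:8 1:1  a_14=3096
d|15:{15,5,3,1}  Σf=3375+125+27+1=3528
n=16: 16·1 8·2 4·4 2·8 1·16  f→[4096+512+64+8+1]=4681

1134, 1332, 2044, 2198, 3096, 3528, 4681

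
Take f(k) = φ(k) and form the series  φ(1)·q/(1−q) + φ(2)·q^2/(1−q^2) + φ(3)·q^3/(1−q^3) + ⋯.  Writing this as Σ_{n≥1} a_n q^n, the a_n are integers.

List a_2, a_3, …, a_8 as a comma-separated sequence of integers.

[q^2] φ(1)=1,φ(2)=1 ⇒ 2
[q^3] φ(3)=2,φ(1)=1 ⇒ 3
d|4:{4,2,1}  Σφ=2+1+1=4
[q^5] φ(5)=4,φ(1)=1 ⇒ 5
[q^6] φ(6)=2,φ(3)=2,φ(2)=1,φ(1)=1 ⇒ 6
n=7: 7·1 1·7  φ→[6+1]=7
[q^8] φ(8)=4,φ(4)=2,φ(2)=1,φ(1)=1 ⇒ 8

2, 3, 4, 5, 6, 7, 8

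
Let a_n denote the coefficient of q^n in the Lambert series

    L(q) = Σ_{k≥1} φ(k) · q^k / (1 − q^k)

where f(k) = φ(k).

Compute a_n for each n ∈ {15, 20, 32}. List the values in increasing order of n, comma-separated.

d|15:{1,3,5,15}  Σφ=1+2+4+8=15
[q^20] φ(1)=1,φ(2)=1,φ(4)=2,φ(5)=4,φ(10)=4,φ(20)=8 ⇒ 20
q^32  k|32↦φ(k): 32:16 16:8 8:4 4:2 2:1 1:1  a_32=32

15, 20, 32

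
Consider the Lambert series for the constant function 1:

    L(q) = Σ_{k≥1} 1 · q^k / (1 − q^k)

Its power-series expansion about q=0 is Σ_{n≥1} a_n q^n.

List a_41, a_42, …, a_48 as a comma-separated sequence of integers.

2, 8, 2, 6, 6, 4, 2, 10

d|41:{1,41}  Σf=1+1=2
[q^42] f(42)=1,f(21)=1,f(14)=1,f(7)=1,f(6)=1,f(3)=1,f(2)=1,f(1)=1 ⇒ 8
d|43:{43,1}  Σf=1+1=2
n=44: 44·1 22·2 11·4 4·11 2·22 1·44  f→[1+1+1+1+1+1]=6
n=45: 45·1 15·3 9·5 5·9 3·15 1·45  f→[1+1+1+1+1+1]=6
n=46: 1·46 2·23 23·2 46·1  f→[1+1+1+1]=4
q^47  k|47↦f(k): 47:1 1:1  a_47=2
d|48:{1,2,3,4,6,8,12,16,24,48}  Σf=1+1+1+1+1+1+1+1+1+1=10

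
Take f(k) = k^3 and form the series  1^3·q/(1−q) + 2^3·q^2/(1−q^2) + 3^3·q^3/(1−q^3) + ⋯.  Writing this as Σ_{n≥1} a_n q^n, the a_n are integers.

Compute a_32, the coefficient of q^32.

a_32 = 37449

n=32: 1·32 2·16 4·8 8·4 16·2 32·1  f→[1+8+64+512+4096+32768]=37449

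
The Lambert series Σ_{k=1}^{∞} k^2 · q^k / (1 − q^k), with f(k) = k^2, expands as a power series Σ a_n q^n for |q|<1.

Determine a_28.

n=28: 28·1 14·2 7·4 4·7 2·14 1·28  f→[784+196+49+16+4+1]=1050

a_28 = 1050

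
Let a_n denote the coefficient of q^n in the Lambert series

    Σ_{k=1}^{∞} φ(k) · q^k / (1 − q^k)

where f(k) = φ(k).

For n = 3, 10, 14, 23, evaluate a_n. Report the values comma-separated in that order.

[q^3] φ(3)=2,φ(1)=1 ⇒ 3
q^10  k|10↦φ(k): 10:4 5:4 2:1 1:1  a_10=10
q^14  k|14↦φ(k): 1:1 2:1 7:6 14:6  a_14=14
q^23  k|23↦φ(k): 1:1 23:22  a_23=23

3, 10, 14, 23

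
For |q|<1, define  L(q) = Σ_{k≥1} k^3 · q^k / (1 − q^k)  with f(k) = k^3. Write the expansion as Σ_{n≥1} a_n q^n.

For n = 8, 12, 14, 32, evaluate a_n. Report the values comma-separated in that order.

585, 2044, 3096, 37449

d|8:{1,2,4,8}  Σf=1+8+64+512=585
q^12  k|12↦f(k): 1:1 2:8 3:27 4:64 6:216 12:1728  a_12=2044
d|14:{1,2,7,14}  Σf=1+8+343+2744=3096
d|32:{32,16,8,4,2,1}  Σf=32768+4096+512+64+8+1=37449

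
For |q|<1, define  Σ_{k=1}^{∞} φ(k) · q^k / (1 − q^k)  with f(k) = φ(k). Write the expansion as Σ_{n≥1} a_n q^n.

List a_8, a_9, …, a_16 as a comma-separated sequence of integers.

q^8  k|8↦φ(k): 8:4 4:2 2:1 1:1  a_8=8
[q^9] φ(9)=6,φ(3)=2,φ(1)=1 ⇒ 9
[q^10] φ(1)=1,φ(2)=1,φ(5)=4,φ(10)=4 ⇒ 10
d|11:{1,11}  Σφ=1+10=11
[q^12] φ(12)=4,φ(6)=2,φ(4)=2,φ(3)=2,φ(2)=1,φ(1)=1 ⇒ 12
[q^13] φ(1)=1,φ(13)=12 ⇒ 13
n=14: 14·1 7·2 2·7 1·14  φ→[6+6+1+1]=14
q^15  k|15↦φ(k): 15:8 5:4 3:2 1:1  a_15=15
q^16  k|16↦φ(k): 16:8 8:4 4:2 2:1 1:1  a_16=16

8, 9, 10, 11, 12, 13, 14, 15, 16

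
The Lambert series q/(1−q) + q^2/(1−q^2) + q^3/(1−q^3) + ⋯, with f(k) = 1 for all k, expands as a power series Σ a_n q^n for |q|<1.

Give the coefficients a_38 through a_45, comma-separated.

d|38:{1,2,19,38}  Σf=1+1+1+1=4
q^39  k|39↦f(k): 39:1 13:1 3:1 1:1  a_39=4
q^40  k|40↦f(k): 1:1 2:1 4:1 5:1 8:1 10:1 20:1 40:1  a_40=8
[q^41] f(1)=1,f(41)=1 ⇒ 2
n=42: 42·1 21·2 14·3 7·6 6·7 3·14 2·21 1·42  f→[1+1+1+1+1+1+1+1]=8
q^43  k|43↦f(k): 1:1 43:1  a_43=2
[q^44] f(44)=1,f(22)=1,f(11)=1,f(4)=1,f(2)=1,f(1)=1 ⇒ 6
[q^45] f(1)=1,f(3)=1,f(5)=1,f(9)=1,f(15)=1,f(45)=1 ⇒ 6

4, 4, 8, 2, 8, 2, 6, 6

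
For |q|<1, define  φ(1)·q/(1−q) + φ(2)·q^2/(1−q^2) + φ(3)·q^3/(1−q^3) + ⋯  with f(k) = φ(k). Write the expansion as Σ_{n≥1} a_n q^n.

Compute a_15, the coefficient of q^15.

q^15  k|15↦φ(k): 15:8 5:4 3:2 1:1  a_15=15

a_15 = 15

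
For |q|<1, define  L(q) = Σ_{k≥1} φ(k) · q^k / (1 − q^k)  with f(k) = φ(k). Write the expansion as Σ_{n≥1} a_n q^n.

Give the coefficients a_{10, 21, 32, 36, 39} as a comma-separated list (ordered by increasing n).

n=10: 1·10 2·5 5·2 10·1  φ→[1+1+4+4]=10
[q^21] φ(1)=1,φ(3)=2,φ(7)=6,φ(21)=12 ⇒ 21
d|32:{32,16,8,4,2,1}  Σφ=16+8+4+2+1+1=32
[q^36] φ(1)=1,φ(2)=1,φ(3)=2,φ(4)=2,φ(6)=2,φ(9)=6,φ(12)=4,φ(18)=6,φ(36)=12 ⇒ 36
[q^39] φ(1)=1,φ(3)=2,φ(13)=12,φ(39)=24 ⇒ 39

10, 21, 32, 36, 39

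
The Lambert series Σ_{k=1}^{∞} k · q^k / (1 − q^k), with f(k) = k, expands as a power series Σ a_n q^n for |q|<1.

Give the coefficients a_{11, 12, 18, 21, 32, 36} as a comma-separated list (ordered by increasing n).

12, 28, 39, 32, 63, 91

n=11: 1·11 11·1  f→[1+11]=12
[q^12] f(1)=1,f(2)=2,f(3)=3,f(4)=4,f(6)=6,f(12)=12 ⇒ 28
q^18  k|18↦f(k): 1:1 2:2 3:3 6:6 9:9 18:18  a_18=39
q^21  k|21↦f(k): 21:21 7:7 3:3 1:1  a_21=32
d|32:{1,2,4,8,16,32}  Σf=1+2+4+8+16+32=63
q^36  k|36↦f(k): 1:1 2:2 3:3 4:4 6:6 9:9 12:12 18:18 36:36  a_36=91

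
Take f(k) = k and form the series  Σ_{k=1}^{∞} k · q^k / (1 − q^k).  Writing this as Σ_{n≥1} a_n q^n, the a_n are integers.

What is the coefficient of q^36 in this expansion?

a_36 = 91

q^36  k|36↦f(k): 1:1 2:2 3:3 4:4 6:6 9:9 12:12 18:18 36:36  a_36=91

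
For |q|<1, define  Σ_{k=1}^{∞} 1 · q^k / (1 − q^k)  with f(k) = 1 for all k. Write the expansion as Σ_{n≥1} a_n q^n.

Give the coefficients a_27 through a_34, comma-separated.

4, 6, 2, 8, 2, 6, 4, 4

q^27  k|27↦f(k): 27:1 9:1 3:1 1:1  a_27=4
d|28:{28,14,7,4,2,1}  Σf=1+1+1+1+1+1=6
q^29  k|29↦f(k): 1:1 29:1  a_29=2
[q^30] f(30)=1,f(15)=1,f(10)=1,f(6)=1,f(5)=1,f(3)=1,f(2)=1,f(1)=1 ⇒ 8
[q^31] f(1)=1,f(31)=1 ⇒ 2
n=32: 32·1 16·2 8·4 4·8 2·16 1·32  f→[1+1+1+1+1+1]=6
q^33  k|33↦f(k): 33:1 11:1 3:1 1:1  a_33=4
[q^34] f(1)=1,f(2)=1,f(17)=1,f(34)=1 ⇒ 4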